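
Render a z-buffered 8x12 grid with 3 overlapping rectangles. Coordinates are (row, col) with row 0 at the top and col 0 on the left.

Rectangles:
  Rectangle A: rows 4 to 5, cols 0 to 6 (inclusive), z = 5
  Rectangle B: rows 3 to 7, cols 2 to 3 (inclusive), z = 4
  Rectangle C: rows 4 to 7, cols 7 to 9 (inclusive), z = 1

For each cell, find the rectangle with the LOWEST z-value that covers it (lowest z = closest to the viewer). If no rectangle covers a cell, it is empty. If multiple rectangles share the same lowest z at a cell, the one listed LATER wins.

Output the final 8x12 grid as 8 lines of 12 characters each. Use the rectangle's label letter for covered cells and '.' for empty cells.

............
............
............
..BB........
AABBAAACCC..
AABBAAACCC..
..BB...CCC..
..BB...CCC..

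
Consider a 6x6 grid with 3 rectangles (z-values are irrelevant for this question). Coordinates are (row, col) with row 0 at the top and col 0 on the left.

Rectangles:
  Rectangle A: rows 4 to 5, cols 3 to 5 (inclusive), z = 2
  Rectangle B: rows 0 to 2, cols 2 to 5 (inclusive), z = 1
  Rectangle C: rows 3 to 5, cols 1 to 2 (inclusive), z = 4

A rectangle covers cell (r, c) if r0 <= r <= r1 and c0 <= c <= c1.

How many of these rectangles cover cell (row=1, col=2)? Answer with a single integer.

Check cell (1,2):
  A: rows 4-5 cols 3-5 -> outside (row miss)
  B: rows 0-2 cols 2-5 -> covers
  C: rows 3-5 cols 1-2 -> outside (row miss)
Count covering = 1

Answer: 1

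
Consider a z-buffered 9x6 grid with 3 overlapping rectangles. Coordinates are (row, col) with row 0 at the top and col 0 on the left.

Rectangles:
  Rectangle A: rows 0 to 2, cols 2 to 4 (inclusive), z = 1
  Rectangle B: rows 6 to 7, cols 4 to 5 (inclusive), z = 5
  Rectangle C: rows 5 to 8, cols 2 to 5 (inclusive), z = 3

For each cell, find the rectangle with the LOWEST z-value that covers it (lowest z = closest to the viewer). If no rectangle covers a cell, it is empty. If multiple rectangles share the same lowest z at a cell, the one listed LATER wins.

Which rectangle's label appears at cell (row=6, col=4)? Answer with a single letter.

Answer: C

Derivation:
Check cell (6,4):
  A: rows 0-2 cols 2-4 -> outside (row miss)
  B: rows 6-7 cols 4-5 z=5 -> covers; best now B (z=5)
  C: rows 5-8 cols 2-5 z=3 -> covers; best now C (z=3)
Winner: C at z=3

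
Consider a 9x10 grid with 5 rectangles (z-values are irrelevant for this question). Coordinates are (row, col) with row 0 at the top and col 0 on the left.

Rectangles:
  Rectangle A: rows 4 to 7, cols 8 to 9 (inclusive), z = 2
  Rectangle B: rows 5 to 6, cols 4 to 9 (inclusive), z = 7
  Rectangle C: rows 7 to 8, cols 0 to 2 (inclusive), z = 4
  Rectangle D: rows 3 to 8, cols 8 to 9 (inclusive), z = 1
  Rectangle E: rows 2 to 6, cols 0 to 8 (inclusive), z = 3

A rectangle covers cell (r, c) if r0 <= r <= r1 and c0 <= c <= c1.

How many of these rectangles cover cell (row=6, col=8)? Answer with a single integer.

Check cell (6,8):
  A: rows 4-7 cols 8-9 -> covers
  B: rows 5-6 cols 4-9 -> covers
  C: rows 7-8 cols 0-2 -> outside (row miss)
  D: rows 3-8 cols 8-9 -> covers
  E: rows 2-6 cols 0-8 -> covers
Count covering = 4

Answer: 4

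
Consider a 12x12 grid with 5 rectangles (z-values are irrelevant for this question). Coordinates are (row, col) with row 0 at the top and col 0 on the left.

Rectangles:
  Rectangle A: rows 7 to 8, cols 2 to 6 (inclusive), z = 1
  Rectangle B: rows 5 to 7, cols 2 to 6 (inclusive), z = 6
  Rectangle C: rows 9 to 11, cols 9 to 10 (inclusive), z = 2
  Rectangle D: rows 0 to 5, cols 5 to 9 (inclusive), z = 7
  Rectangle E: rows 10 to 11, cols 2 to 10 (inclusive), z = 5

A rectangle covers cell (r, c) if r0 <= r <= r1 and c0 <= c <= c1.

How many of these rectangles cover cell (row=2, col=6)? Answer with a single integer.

Check cell (2,6):
  A: rows 7-8 cols 2-6 -> outside (row miss)
  B: rows 5-7 cols 2-6 -> outside (row miss)
  C: rows 9-11 cols 9-10 -> outside (row miss)
  D: rows 0-5 cols 5-9 -> covers
  E: rows 10-11 cols 2-10 -> outside (row miss)
Count covering = 1

Answer: 1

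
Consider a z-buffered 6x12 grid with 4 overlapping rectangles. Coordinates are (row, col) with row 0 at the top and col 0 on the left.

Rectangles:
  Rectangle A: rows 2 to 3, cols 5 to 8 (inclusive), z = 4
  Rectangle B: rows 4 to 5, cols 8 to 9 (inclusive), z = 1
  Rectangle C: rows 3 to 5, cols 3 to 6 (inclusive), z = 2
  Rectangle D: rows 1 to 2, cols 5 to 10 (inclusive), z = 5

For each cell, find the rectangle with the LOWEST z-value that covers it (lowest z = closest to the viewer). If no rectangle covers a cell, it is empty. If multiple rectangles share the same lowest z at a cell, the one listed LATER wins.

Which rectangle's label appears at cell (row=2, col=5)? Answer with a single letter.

Check cell (2,5):
  A: rows 2-3 cols 5-8 z=4 -> covers; best now A (z=4)
  B: rows 4-5 cols 8-9 -> outside (row miss)
  C: rows 3-5 cols 3-6 -> outside (row miss)
  D: rows 1-2 cols 5-10 z=5 -> covers; best now A (z=4)
Winner: A at z=4

Answer: A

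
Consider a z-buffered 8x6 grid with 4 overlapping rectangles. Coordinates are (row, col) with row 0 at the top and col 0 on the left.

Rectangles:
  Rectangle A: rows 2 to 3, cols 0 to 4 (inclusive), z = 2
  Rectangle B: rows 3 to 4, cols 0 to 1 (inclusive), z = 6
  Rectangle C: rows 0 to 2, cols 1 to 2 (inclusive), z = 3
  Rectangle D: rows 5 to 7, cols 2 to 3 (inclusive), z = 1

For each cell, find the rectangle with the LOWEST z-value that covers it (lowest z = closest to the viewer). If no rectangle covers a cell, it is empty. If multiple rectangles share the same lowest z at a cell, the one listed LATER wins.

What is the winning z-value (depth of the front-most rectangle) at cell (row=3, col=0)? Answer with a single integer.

Answer: 2

Derivation:
Check cell (3,0):
  A: rows 2-3 cols 0-4 z=2 -> covers; best now A (z=2)
  B: rows 3-4 cols 0-1 z=6 -> covers; best now A (z=2)
  C: rows 0-2 cols 1-2 -> outside (row miss)
  D: rows 5-7 cols 2-3 -> outside (row miss)
Winner: A at z=2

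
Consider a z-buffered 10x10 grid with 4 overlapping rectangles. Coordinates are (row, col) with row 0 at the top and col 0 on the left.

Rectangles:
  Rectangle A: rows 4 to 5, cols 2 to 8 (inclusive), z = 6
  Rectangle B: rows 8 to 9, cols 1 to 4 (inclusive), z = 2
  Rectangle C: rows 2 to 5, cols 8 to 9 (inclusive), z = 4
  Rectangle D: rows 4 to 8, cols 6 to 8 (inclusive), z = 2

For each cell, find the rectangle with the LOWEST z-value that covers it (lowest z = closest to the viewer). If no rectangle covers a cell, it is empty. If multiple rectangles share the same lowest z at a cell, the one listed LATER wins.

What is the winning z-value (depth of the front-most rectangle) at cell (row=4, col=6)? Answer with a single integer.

Answer: 2

Derivation:
Check cell (4,6):
  A: rows 4-5 cols 2-8 z=6 -> covers; best now A (z=6)
  B: rows 8-9 cols 1-4 -> outside (row miss)
  C: rows 2-5 cols 8-9 -> outside (col miss)
  D: rows 4-8 cols 6-8 z=2 -> covers; best now D (z=2)
Winner: D at z=2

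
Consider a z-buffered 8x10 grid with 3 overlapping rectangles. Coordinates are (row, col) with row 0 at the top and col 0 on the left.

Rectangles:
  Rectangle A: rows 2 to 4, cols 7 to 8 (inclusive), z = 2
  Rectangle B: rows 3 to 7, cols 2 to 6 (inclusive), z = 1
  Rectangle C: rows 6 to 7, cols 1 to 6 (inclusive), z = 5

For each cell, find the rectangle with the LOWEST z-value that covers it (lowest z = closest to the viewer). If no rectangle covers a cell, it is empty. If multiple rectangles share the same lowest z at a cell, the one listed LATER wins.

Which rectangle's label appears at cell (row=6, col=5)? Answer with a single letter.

Answer: B

Derivation:
Check cell (6,5):
  A: rows 2-4 cols 7-8 -> outside (row miss)
  B: rows 3-7 cols 2-6 z=1 -> covers; best now B (z=1)
  C: rows 6-7 cols 1-6 z=5 -> covers; best now B (z=1)
Winner: B at z=1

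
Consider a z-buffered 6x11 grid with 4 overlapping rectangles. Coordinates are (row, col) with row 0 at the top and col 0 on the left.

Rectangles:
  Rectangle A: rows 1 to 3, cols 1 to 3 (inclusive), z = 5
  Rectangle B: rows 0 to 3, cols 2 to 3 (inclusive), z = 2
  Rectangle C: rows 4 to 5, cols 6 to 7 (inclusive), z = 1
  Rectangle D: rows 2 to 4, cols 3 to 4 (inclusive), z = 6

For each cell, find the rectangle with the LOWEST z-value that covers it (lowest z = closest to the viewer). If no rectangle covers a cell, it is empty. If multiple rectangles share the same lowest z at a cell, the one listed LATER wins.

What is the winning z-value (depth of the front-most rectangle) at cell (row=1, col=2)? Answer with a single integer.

Check cell (1,2):
  A: rows 1-3 cols 1-3 z=5 -> covers; best now A (z=5)
  B: rows 0-3 cols 2-3 z=2 -> covers; best now B (z=2)
  C: rows 4-5 cols 6-7 -> outside (row miss)
  D: rows 2-4 cols 3-4 -> outside (row miss)
Winner: B at z=2

Answer: 2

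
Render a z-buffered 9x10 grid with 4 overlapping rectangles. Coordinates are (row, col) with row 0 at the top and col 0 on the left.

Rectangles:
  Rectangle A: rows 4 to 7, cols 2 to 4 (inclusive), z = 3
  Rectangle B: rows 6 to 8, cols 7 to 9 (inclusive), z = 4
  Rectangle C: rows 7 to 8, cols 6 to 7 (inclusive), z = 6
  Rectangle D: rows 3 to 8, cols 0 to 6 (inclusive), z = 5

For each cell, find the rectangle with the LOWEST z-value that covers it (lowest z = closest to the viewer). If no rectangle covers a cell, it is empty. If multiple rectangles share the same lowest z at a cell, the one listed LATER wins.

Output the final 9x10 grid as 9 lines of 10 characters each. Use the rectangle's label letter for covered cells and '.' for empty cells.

..........
..........
..........
DDDDDDD...
DDAAADD...
DDAAADD...
DDAAADDBBB
DDAAADDBBB
DDDDDDDBBB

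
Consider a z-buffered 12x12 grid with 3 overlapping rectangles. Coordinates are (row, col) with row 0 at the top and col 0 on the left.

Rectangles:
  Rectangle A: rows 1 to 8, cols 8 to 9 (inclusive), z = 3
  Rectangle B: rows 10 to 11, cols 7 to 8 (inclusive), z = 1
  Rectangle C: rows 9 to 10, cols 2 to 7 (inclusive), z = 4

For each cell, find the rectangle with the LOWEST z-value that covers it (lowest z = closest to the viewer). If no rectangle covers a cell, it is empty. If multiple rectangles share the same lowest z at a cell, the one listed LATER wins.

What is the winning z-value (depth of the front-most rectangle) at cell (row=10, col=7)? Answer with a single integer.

Answer: 1

Derivation:
Check cell (10,7):
  A: rows 1-8 cols 8-9 -> outside (row miss)
  B: rows 10-11 cols 7-8 z=1 -> covers; best now B (z=1)
  C: rows 9-10 cols 2-7 z=4 -> covers; best now B (z=1)
Winner: B at z=1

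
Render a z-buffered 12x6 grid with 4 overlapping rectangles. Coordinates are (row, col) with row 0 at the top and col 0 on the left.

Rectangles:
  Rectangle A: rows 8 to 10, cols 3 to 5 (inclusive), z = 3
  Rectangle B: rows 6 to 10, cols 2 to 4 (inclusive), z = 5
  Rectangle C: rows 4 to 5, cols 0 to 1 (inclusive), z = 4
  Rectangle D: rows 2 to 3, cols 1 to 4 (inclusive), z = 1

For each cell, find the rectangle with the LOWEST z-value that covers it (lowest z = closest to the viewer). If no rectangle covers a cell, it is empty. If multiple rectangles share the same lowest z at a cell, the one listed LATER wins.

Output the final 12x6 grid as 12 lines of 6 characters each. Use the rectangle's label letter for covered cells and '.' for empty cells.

......
......
.DDDD.
.DDDD.
CC....
CC....
..BBB.
..BBB.
..BAAA
..BAAA
..BAAA
......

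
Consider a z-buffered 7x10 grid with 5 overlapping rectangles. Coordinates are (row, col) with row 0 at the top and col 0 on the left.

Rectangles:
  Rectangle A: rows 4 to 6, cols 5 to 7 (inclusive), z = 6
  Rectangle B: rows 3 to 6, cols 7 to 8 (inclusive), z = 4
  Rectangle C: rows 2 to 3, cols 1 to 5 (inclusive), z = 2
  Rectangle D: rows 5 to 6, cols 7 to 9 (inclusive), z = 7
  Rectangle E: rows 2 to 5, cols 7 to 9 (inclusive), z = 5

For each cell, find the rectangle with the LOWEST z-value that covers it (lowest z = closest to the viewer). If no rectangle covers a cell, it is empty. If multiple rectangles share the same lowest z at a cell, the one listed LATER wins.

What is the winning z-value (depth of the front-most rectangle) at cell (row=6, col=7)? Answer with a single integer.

Answer: 4

Derivation:
Check cell (6,7):
  A: rows 4-6 cols 5-7 z=6 -> covers; best now A (z=6)
  B: rows 3-6 cols 7-8 z=4 -> covers; best now B (z=4)
  C: rows 2-3 cols 1-5 -> outside (row miss)
  D: rows 5-6 cols 7-9 z=7 -> covers; best now B (z=4)
  E: rows 2-5 cols 7-9 -> outside (row miss)
Winner: B at z=4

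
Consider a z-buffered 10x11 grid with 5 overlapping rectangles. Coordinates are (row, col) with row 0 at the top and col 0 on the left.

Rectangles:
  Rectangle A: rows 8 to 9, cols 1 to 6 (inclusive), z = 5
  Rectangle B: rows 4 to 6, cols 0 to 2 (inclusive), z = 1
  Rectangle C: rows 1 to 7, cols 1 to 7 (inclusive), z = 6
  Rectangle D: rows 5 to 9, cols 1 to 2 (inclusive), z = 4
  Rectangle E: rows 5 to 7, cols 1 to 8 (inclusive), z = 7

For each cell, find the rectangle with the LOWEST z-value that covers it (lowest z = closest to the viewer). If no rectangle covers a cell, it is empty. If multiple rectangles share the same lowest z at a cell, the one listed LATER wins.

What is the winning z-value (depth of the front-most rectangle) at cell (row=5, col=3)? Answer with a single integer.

Check cell (5,3):
  A: rows 8-9 cols 1-6 -> outside (row miss)
  B: rows 4-6 cols 0-2 -> outside (col miss)
  C: rows 1-7 cols 1-7 z=6 -> covers; best now C (z=6)
  D: rows 5-9 cols 1-2 -> outside (col miss)
  E: rows 5-7 cols 1-8 z=7 -> covers; best now C (z=6)
Winner: C at z=6

Answer: 6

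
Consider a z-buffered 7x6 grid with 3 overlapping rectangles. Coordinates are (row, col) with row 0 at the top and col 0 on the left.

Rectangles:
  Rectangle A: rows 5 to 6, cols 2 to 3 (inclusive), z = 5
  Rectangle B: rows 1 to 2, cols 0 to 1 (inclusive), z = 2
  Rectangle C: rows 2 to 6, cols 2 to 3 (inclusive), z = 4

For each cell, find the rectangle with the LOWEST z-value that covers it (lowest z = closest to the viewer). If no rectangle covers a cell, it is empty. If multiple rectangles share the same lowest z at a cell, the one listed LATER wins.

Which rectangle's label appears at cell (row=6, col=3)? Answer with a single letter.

Answer: C

Derivation:
Check cell (6,3):
  A: rows 5-6 cols 2-3 z=5 -> covers; best now A (z=5)
  B: rows 1-2 cols 0-1 -> outside (row miss)
  C: rows 2-6 cols 2-3 z=4 -> covers; best now C (z=4)
Winner: C at z=4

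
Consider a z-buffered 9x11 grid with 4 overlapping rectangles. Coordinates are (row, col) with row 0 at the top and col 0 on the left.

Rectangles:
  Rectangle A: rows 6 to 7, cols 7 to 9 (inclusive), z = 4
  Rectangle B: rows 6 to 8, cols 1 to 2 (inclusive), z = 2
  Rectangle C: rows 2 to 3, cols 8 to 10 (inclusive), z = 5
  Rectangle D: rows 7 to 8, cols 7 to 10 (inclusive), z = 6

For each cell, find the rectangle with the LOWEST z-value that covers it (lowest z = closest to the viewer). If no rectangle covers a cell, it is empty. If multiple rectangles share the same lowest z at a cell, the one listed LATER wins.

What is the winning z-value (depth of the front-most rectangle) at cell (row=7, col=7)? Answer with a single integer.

Answer: 4

Derivation:
Check cell (7,7):
  A: rows 6-7 cols 7-9 z=4 -> covers; best now A (z=4)
  B: rows 6-8 cols 1-2 -> outside (col miss)
  C: rows 2-3 cols 8-10 -> outside (row miss)
  D: rows 7-8 cols 7-10 z=6 -> covers; best now A (z=4)
Winner: A at z=4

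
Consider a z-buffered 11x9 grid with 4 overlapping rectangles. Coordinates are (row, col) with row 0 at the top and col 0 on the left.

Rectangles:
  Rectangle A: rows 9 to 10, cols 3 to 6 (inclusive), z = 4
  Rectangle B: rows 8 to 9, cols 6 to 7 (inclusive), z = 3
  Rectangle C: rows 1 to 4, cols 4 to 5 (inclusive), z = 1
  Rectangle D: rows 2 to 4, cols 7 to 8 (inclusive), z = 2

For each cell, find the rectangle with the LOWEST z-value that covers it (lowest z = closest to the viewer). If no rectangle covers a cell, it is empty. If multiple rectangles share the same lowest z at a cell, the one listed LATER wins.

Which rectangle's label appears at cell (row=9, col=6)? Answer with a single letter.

Check cell (9,6):
  A: rows 9-10 cols 3-6 z=4 -> covers; best now A (z=4)
  B: rows 8-9 cols 6-7 z=3 -> covers; best now B (z=3)
  C: rows 1-4 cols 4-5 -> outside (row miss)
  D: rows 2-4 cols 7-8 -> outside (row miss)
Winner: B at z=3

Answer: B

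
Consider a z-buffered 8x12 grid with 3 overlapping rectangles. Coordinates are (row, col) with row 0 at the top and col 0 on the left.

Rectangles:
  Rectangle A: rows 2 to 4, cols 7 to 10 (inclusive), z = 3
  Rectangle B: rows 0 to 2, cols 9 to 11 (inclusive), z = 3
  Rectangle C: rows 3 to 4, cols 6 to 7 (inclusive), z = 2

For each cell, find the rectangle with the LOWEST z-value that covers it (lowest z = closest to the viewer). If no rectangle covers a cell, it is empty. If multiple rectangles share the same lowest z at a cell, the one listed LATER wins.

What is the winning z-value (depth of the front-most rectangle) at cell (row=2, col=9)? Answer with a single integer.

Check cell (2,9):
  A: rows 2-4 cols 7-10 z=3 -> covers; best now A (z=3)
  B: rows 0-2 cols 9-11 z=3 -> covers; best now B (z=3)
  C: rows 3-4 cols 6-7 -> outside (row miss)
Winner: B at z=3

Answer: 3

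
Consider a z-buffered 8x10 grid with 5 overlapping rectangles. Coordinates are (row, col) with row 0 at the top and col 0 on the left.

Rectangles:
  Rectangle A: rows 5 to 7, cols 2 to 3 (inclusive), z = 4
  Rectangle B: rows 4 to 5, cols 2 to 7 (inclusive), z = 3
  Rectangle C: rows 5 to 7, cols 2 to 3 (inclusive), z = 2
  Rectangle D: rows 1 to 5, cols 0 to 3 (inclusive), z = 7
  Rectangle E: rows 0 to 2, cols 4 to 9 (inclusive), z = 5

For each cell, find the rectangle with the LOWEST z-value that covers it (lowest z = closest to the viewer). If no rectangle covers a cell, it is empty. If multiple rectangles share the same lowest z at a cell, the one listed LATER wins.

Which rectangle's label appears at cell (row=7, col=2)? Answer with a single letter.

Answer: C

Derivation:
Check cell (7,2):
  A: rows 5-7 cols 2-3 z=4 -> covers; best now A (z=4)
  B: rows 4-5 cols 2-7 -> outside (row miss)
  C: rows 5-7 cols 2-3 z=2 -> covers; best now C (z=2)
  D: rows 1-5 cols 0-3 -> outside (row miss)
  E: rows 0-2 cols 4-9 -> outside (row miss)
Winner: C at z=2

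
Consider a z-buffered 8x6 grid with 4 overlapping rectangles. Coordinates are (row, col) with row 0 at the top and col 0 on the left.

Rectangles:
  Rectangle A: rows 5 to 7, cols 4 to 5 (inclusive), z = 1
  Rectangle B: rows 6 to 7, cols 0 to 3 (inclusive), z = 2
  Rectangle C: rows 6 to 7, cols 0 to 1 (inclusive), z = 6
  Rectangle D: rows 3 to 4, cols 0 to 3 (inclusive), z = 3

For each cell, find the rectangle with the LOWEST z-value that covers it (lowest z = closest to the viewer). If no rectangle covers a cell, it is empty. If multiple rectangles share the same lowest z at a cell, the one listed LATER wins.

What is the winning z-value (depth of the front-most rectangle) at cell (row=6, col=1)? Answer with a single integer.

Answer: 2

Derivation:
Check cell (6,1):
  A: rows 5-7 cols 4-5 -> outside (col miss)
  B: rows 6-7 cols 0-3 z=2 -> covers; best now B (z=2)
  C: rows 6-7 cols 0-1 z=6 -> covers; best now B (z=2)
  D: rows 3-4 cols 0-3 -> outside (row miss)
Winner: B at z=2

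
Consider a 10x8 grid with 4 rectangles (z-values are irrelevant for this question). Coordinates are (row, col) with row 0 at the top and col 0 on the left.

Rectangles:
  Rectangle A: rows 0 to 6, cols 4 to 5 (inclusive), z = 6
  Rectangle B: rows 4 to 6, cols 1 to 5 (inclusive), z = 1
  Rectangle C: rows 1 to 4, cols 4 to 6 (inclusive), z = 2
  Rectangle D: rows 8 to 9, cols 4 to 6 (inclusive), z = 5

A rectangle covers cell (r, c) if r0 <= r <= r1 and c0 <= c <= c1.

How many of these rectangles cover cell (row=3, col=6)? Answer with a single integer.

Answer: 1

Derivation:
Check cell (3,6):
  A: rows 0-6 cols 4-5 -> outside (col miss)
  B: rows 4-6 cols 1-5 -> outside (row miss)
  C: rows 1-4 cols 4-6 -> covers
  D: rows 8-9 cols 4-6 -> outside (row miss)
Count covering = 1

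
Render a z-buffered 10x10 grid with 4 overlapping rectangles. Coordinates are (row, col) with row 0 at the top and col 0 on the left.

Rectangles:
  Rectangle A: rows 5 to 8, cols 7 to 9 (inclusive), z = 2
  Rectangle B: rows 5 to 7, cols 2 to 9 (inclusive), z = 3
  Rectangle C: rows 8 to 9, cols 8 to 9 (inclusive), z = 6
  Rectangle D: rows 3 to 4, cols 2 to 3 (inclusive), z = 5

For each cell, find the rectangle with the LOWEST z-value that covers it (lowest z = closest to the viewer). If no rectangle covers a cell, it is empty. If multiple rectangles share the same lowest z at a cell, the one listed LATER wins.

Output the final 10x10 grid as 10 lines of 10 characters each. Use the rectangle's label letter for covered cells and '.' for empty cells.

..........
..........
..........
..DD......
..DD......
..BBBBBAAA
..BBBBBAAA
..BBBBBAAA
.......AAA
........CC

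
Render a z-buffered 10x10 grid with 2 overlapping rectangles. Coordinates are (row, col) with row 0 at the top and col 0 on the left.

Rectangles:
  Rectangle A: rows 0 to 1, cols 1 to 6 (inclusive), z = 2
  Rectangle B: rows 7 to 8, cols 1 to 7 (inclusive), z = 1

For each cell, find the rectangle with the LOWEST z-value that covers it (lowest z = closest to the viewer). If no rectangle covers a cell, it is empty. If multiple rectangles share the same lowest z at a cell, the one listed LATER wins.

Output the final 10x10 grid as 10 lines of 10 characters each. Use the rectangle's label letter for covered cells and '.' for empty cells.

.AAAAAA...
.AAAAAA...
..........
..........
..........
..........
..........
.BBBBBBB..
.BBBBBBB..
..........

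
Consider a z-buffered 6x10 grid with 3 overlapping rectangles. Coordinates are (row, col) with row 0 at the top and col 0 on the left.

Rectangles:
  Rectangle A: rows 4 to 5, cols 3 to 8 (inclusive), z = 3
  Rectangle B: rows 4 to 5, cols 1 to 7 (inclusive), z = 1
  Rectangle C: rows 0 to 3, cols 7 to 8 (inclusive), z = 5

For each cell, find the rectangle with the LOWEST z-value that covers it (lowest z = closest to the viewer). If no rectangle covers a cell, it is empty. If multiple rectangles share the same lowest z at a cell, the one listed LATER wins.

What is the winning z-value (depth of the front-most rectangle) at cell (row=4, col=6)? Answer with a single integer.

Check cell (4,6):
  A: rows 4-5 cols 3-8 z=3 -> covers; best now A (z=3)
  B: rows 4-5 cols 1-7 z=1 -> covers; best now B (z=1)
  C: rows 0-3 cols 7-8 -> outside (row miss)
Winner: B at z=1

Answer: 1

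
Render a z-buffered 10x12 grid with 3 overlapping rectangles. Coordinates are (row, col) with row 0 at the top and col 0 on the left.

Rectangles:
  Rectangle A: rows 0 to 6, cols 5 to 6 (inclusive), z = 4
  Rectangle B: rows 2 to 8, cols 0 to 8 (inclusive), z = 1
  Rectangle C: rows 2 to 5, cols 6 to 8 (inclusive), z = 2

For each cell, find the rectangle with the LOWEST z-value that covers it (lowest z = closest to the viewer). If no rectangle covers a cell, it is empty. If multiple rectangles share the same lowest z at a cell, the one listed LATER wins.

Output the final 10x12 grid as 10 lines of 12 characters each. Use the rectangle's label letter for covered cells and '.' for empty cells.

.....AA.....
.....AA.....
BBBBBBBBB...
BBBBBBBBB...
BBBBBBBBB...
BBBBBBBBB...
BBBBBBBBB...
BBBBBBBBB...
BBBBBBBBB...
............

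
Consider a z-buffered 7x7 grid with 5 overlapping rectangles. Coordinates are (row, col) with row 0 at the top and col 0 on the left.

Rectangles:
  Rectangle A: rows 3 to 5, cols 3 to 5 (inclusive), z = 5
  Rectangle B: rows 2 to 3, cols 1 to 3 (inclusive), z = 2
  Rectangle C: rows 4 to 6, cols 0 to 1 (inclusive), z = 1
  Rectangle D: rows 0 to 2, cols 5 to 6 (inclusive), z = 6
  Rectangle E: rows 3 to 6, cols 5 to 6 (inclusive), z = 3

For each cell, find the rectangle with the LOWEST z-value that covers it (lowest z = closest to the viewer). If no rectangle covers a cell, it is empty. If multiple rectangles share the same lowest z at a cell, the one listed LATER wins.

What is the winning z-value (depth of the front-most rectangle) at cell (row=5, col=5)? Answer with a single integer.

Answer: 3

Derivation:
Check cell (5,5):
  A: rows 3-5 cols 3-5 z=5 -> covers; best now A (z=5)
  B: rows 2-3 cols 1-3 -> outside (row miss)
  C: rows 4-6 cols 0-1 -> outside (col miss)
  D: rows 0-2 cols 5-6 -> outside (row miss)
  E: rows 3-6 cols 5-6 z=3 -> covers; best now E (z=3)
Winner: E at z=3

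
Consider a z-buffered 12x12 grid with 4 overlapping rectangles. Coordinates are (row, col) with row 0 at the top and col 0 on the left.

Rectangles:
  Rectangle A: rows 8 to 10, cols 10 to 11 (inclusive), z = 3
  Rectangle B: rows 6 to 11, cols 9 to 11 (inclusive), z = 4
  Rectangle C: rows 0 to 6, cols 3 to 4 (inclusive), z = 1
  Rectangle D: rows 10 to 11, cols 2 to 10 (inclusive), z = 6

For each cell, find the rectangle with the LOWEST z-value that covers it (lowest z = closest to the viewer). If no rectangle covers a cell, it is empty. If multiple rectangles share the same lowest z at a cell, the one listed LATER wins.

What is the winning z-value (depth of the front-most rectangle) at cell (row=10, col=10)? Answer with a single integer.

Answer: 3

Derivation:
Check cell (10,10):
  A: rows 8-10 cols 10-11 z=3 -> covers; best now A (z=3)
  B: rows 6-11 cols 9-11 z=4 -> covers; best now A (z=3)
  C: rows 0-6 cols 3-4 -> outside (row miss)
  D: rows 10-11 cols 2-10 z=6 -> covers; best now A (z=3)
Winner: A at z=3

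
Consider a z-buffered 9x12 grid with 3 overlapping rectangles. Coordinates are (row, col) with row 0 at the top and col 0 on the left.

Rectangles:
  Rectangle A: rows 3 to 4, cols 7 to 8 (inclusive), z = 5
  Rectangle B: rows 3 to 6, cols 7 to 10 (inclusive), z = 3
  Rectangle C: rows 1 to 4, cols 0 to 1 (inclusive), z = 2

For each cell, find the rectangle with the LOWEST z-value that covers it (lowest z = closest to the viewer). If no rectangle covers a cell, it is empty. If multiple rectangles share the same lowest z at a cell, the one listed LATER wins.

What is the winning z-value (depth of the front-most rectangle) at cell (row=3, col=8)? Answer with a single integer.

Check cell (3,8):
  A: rows 3-4 cols 7-8 z=5 -> covers; best now A (z=5)
  B: rows 3-6 cols 7-10 z=3 -> covers; best now B (z=3)
  C: rows 1-4 cols 0-1 -> outside (col miss)
Winner: B at z=3

Answer: 3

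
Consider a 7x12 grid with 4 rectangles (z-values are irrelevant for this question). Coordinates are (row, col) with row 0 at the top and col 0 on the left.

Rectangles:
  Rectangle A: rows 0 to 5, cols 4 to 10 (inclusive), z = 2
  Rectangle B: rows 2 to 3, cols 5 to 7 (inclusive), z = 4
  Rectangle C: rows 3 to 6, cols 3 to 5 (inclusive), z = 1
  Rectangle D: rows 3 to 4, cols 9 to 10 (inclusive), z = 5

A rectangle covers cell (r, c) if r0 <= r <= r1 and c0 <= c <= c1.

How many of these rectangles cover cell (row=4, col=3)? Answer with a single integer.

Check cell (4,3):
  A: rows 0-5 cols 4-10 -> outside (col miss)
  B: rows 2-3 cols 5-7 -> outside (row miss)
  C: rows 3-6 cols 3-5 -> covers
  D: rows 3-4 cols 9-10 -> outside (col miss)
Count covering = 1

Answer: 1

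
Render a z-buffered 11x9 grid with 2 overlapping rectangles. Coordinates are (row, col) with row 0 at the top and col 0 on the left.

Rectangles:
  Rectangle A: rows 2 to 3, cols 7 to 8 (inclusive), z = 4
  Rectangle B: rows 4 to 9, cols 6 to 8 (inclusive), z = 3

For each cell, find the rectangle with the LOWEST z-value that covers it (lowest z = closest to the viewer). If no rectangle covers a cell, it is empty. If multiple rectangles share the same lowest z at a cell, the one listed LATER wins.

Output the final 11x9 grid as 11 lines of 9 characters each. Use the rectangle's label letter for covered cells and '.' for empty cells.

.........
.........
.......AA
.......AA
......BBB
......BBB
......BBB
......BBB
......BBB
......BBB
.........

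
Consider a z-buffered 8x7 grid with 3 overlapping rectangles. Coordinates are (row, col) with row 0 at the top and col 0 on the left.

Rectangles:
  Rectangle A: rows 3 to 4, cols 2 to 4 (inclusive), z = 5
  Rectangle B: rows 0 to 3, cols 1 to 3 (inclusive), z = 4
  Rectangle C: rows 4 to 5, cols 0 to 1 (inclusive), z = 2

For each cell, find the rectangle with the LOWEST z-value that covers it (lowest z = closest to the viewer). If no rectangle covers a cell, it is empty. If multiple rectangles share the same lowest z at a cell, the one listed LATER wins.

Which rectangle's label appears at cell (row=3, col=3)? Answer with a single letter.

Check cell (3,3):
  A: rows 3-4 cols 2-4 z=5 -> covers; best now A (z=5)
  B: rows 0-3 cols 1-3 z=4 -> covers; best now B (z=4)
  C: rows 4-5 cols 0-1 -> outside (row miss)
Winner: B at z=4

Answer: B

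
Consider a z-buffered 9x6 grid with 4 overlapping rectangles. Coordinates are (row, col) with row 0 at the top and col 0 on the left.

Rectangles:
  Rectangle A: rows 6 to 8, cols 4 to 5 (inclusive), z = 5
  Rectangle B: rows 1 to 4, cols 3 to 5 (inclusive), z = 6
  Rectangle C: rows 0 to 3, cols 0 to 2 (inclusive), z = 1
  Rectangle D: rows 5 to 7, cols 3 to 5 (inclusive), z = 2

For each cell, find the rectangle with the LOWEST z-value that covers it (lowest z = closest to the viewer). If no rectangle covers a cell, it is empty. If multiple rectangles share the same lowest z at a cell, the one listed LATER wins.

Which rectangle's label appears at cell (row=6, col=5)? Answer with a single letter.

Check cell (6,5):
  A: rows 6-8 cols 4-5 z=5 -> covers; best now A (z=5)
  B: rows 1-4 cols 3-5 -> outside (row miss)
  C: rows 0-3 cols 0-2 -> outside (row miss)
  D: rows 5-7 cols 3-5 z=2 -> covers; best now D (z=2)
Winner: D at z=2

Answer: D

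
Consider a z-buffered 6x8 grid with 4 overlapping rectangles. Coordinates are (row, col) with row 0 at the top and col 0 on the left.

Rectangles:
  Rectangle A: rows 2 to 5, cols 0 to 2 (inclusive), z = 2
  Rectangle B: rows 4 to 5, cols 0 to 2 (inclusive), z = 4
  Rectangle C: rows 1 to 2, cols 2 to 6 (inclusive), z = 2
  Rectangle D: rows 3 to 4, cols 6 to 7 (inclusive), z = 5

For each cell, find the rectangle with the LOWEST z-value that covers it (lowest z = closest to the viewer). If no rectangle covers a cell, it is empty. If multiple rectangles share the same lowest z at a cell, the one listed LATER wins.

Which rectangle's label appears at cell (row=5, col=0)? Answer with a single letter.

Check cell (5,0):
  A: rows 2-5 cols 0-2 z=2 -> covers; best now A (z=2)
  B: rows 4-5 cols 0-2 z=4 -> covers; best now A (z=2)
  C: rows 1-2 cols 2-6 -> outside (row miss)
  D: rows 3-4 cols 6-7 -> outside (row miss)
Winner: A at z=2

Answer: A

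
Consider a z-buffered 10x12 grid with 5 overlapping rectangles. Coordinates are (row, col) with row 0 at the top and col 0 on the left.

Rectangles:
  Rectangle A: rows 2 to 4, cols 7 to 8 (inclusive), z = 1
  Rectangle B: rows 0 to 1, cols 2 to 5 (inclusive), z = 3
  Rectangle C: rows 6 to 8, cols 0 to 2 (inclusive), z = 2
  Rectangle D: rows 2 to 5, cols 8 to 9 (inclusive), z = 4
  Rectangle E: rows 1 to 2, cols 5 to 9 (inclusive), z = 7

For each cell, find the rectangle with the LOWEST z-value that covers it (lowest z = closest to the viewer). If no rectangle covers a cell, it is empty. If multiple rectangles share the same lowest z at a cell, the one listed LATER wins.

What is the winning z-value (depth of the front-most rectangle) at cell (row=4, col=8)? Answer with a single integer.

Answer: 1

Derivation:
Check cell (4,8):
  A: rows 2-4 cols 7-8 z=1 -> covers; best now A (z=1)
  B: rows 0-1 cols 2-5 -> outside (row miss)
  C: rows 6-8 cols 0-2 -> outside (row miss)
  D: rows 2-5 cols 8-9 z=4 -> covers; best now A (z=1)
  E: rows 1-2 cols 5-9 -> outside (row miss)
Winner: A at z=1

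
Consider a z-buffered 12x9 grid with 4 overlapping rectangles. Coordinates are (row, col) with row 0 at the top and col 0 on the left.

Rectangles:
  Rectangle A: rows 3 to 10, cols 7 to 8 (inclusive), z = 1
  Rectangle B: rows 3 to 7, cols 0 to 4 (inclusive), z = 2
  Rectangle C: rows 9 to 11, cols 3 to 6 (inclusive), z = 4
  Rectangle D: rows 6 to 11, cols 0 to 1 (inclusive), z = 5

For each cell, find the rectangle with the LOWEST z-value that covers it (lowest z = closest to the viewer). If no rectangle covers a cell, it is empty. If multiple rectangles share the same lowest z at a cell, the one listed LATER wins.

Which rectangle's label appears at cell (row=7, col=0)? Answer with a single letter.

Check cell (7,0):
  A: rows 3-10 cols 7-8 -> outside (col miss)
  B: rows 3-7 cols 0-4 z=2 -> covers; best now B (z=2)
  C: rows 9-11 cols 3-6 -> outside (row miss)
  D: rows 6-11 cols 0-1 z=5 -> covers; best now B (z=2)
Winner: B at z=2

Answer: B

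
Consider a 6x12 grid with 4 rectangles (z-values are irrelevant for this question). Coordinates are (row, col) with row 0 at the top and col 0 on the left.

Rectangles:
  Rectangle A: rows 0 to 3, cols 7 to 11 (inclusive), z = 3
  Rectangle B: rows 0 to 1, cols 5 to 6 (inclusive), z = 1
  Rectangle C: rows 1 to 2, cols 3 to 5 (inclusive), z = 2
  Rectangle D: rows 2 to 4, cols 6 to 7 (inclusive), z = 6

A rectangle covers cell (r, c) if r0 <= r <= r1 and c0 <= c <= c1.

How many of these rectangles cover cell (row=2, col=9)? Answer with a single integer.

Answer: 1

Derivation:
Check cell (2,9):
  A: rows 0-3 cols 7-11 -> covers
  B: rows 0-1 cols 5-6 -> outside (row miss)
  C: rows 1-2 cols 3-5 -> outside (col miss)
  D: rows 2-4 cols 6-7 -> outside (col miss)
Count covering = 1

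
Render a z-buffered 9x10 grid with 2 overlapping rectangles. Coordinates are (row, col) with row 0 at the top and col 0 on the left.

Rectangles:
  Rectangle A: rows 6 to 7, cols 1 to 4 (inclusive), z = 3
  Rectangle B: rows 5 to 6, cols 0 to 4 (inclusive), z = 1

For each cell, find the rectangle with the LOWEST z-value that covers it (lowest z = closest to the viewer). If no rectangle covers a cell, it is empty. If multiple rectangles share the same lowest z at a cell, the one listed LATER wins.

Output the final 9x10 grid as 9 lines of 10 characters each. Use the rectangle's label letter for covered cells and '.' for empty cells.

..........
..........
..........
..........
..........
BBBBB.....
BBBBB.....
.AAAA.....
..........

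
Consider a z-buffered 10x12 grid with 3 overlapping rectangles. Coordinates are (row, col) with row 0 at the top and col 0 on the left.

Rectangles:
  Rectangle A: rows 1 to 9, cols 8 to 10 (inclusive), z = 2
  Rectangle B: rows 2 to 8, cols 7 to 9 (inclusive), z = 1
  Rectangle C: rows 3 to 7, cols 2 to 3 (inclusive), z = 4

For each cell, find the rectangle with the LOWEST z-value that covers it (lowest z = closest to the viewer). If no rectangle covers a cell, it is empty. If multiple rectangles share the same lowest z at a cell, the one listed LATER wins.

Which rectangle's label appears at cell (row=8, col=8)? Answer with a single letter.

Check cell (8,8):
  A: rows 1-9 cols 8-10 z=2 -> covers; best now A (z=2)
  B: rows 2-8 cols 7-9 z=1 -> covers; best now B (z=1)
  C: rows 3-7 cols 2-3 -> outside (row miss)
Winner: B at z=1

Answer: B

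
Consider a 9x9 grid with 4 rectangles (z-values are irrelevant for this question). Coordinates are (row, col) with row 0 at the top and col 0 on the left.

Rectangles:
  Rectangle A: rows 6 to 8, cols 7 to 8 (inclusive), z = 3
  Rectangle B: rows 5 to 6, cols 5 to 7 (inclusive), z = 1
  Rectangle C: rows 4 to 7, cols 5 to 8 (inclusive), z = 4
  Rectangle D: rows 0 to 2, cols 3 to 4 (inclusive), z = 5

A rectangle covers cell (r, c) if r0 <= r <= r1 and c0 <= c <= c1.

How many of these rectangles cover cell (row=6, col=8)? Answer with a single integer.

Check cell (6,8):
  A: rows 6-8 cols 7-8 -> covers
  B: rows 5-6 cols 5-7 -> outside (col miss)
  C: rows 4-7 cols 5-8 -> covers
  D: rows 0-2 cols 3-4 -> outside (row miss)
Count covering = 2

Answer: 2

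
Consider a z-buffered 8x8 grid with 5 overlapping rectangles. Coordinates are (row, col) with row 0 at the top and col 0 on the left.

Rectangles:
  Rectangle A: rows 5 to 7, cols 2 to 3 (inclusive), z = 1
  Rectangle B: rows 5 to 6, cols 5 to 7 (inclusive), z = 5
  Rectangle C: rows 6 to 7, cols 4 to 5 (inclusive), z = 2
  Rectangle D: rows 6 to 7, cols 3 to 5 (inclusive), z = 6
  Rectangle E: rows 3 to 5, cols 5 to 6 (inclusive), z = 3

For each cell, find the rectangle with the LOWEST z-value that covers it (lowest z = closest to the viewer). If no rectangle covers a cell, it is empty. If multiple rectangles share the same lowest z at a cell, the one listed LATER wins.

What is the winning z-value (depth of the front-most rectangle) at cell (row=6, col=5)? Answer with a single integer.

Answer: 2

Derivation:
Check cell (6,5):
  A: rows 5-7 cols 2-3 -> outside (col miss)
  B: rows 5-6 cols 5-7 z=5 -> covers; best now B (z=5)
  C: rows 6-7 cols 4-5 z=2 -> covers; best now C (z=2)
  D: rows 6-7 cols 3-5 z=6 -> covers; best now C (z=2)
  E: rows 3-5 cols 5-6 -> outside (row miss)
Winner: C at z=2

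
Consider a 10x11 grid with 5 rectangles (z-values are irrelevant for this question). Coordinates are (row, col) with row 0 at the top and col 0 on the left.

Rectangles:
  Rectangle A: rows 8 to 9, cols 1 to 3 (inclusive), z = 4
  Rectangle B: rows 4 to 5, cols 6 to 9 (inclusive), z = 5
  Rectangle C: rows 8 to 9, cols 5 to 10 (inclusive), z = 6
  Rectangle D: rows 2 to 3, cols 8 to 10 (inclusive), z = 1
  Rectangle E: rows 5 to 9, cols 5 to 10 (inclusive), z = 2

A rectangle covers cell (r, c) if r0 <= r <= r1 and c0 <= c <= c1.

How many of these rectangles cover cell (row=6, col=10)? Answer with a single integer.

Check cell (6,10):
  A: rows 8-9 cols 1-3 -> outside (row miss)
  B: rows 4-5 cols 6-9 -> outside (row miss)
  C: rows 8-9 cols 5-10 -> outside (row miss)
  D: rows 2-3 cols 8-10 -> outside (row miss)
  E: rows 5-9 cols 5-10 -> covers
Count covering = 1

Answer: 1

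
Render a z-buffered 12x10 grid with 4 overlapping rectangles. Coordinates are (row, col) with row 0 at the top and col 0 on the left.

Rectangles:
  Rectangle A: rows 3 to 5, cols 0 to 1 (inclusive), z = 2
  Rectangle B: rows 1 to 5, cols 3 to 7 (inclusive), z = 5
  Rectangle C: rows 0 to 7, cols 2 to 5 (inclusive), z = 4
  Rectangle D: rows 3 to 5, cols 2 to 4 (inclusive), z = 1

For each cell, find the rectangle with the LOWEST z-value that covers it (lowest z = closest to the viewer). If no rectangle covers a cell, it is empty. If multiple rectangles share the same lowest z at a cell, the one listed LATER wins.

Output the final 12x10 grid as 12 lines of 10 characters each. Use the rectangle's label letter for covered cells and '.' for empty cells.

..CCCC....
..CCCCBB..
..CCCCBB..
AADDDCBB..
AADDDCBB..
AADDDCBB..
..CCCC....
..CCCC....
..........
..........
..........
..........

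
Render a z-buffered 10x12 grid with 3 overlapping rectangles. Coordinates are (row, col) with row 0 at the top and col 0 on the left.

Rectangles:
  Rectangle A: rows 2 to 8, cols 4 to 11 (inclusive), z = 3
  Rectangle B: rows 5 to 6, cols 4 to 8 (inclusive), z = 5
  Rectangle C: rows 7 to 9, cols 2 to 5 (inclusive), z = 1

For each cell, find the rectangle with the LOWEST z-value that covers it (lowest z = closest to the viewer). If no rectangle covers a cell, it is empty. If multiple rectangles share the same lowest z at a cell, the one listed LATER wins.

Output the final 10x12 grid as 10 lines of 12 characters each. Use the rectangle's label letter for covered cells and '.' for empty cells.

............
............
....AAAAAAAA
....AAAAAAAA
....AAAAAAAA
....AAAAAAAA
....AAAAAAAA
..CCCCAAAAAA
..CCCCAAAAAA
..CCCC......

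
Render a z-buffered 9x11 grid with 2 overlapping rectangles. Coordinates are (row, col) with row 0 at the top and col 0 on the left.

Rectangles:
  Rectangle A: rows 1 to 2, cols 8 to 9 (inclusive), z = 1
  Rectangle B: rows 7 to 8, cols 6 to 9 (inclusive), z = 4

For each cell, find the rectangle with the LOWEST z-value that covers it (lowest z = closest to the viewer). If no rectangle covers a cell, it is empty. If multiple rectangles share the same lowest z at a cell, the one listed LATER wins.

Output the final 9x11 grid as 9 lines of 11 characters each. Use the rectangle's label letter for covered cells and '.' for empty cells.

...........
........AA.
........AA.
...........
...........
...........
...........
......BBBB.
......BBBB.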